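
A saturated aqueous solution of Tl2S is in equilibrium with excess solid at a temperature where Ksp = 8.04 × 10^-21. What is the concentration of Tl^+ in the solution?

Tl2S(s) <=> 2 Tl^+ + S^2-
Ksp = [Tl^+]^2[S^2-]
With molar solubility s: [Tl^+] = 2s, [S^2-] = s.
So Ksp = (2s)^2 × s = 4s^3
Solving, s = (8.04 × 10^-21/4)^(1/3) = 1.262 × 10^-7 M
[Tl^+] = 2s = 2.52 × 10^-7 M

2.52 × 10^-7 M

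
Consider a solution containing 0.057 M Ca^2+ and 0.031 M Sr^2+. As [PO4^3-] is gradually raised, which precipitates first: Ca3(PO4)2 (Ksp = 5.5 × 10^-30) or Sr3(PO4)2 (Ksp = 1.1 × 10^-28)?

Precipitation of each salt starts when its ion product equals its Ksp.
For Ca3(PO4)2: 5.5 × 10^-30 = (0.057)^3 × [PO4^3-]^2  ⇒  [PO4^3-] = 1.7 × 10^-13 M.
For Sr3(PO4)2: 1.1 × 10^-28 = (0.031)^3 × [PO4^3-]^2  ⇒  [PO4^3-] = 1.9 × 10^-12 M.
The salt with the lower threshold [PO4^3-] precipitates first: Ca3(PO4)2.

Ca3(PO4)2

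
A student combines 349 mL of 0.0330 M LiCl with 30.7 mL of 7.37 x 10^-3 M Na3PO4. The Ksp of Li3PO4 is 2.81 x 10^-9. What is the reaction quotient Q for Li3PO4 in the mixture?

Q ≈ 1.66 × 10^-8

Total volume = 349 + 30.7 = 379.7 mL.
[Li^+] = 3.30 × 10^-2 × (349/379.7) = 3.033 × 10^-2 M
[PO4^3-] = 7.37 × 10^-3 × (30.7/379.7) = 5.959 × 10^-4 M
Li3PO4(s) ⇌ 3 Li^+ + PO4^3-, so Q = [Li^+]^3[PO4^3-]
Q = (3.033 × 10^-2)^3(5.959 × 10^-4) = 1.66 x 10^-8
Q > Ksp, so Li3PO4 will precipitate.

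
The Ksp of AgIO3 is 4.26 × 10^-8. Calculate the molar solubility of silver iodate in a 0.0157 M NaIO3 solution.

s = 2.71e-6 M

AgIO3(s) ⇌ Ag^+(aq) + IO3^-(aq)
Ksp = [Ag^+][IO3^-]
If s mol/L dissolves here, [Ag^+] = s, [IO3^-] = 0.0157 + s ≈ 0.0157 (common-ion effect: IO3^- is already 0.0157 M).
Ksp ≈ s × 0.0157
s = 2.71 x 10^-6 M
Check: s = 2.7 × 10^-6 ≪ 0.0157, so the approximation is valid.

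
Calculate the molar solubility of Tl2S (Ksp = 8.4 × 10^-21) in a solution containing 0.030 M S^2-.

s ≈ 2.6e-10 M

Tl2S(s) ⇌ 2 Tl^+ + S^2-
Ksp = [Tl^+]^2[S^2-]
Let s be the molar solubility in this solution. [Tl^+] = 2s, [S^2-] = 0.030 + s ≈ 0.030 (Ksp is small, so little additional dissolves).
Ksp ≈ (2s)^2 × 0.030
s = 2.6 × 10^-10 M
Check: s = 2.6 x 10^-10 ≪ 0.030, so the approximation is valid.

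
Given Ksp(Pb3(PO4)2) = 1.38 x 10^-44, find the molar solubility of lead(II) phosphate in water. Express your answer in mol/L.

s ≈ 6.63 x 10^-10 M

Pb3(PO4)2(s) ⇌ 3 Pb^2+(aq) + 2 PO4^3-(aq)
Ksp = [Pb^2+]^3[PO4^3-]^2
For each mole of Pb3(PO4)2 that dissolves: [Pb^2+] = 3s, [PO4^3-] = 2s.
So Ksp = (3s)^3 × (2s)^2 = 108s^5
s = (1.38 x 10^-44 / 108)^(1/5) = 6.63 x 10^-10 M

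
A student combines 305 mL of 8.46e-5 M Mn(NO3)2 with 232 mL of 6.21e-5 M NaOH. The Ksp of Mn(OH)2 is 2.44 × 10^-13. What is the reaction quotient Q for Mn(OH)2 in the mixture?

Total volume = 305 + 232 = 537 mL.
[Mn^2+] = 8.46 x 10^-5 × (305/537) = 4.805 x 10^-5 M
[OH^-] = 6.21 x 10^-5 × (232/537) = 2.683 x 10^-5 M
Mn(OH)2(s) ⇌ Mn^2+(aq) + 2 OH^-(aq), so Q = [Mn^2+][OH^-]^2
Q = (4.805 × 10^-5)(2.683 x 10^-5)^2 = 3.46 × 10^-14
Q < Ksp, so no precipitate of Mn(OH)2 forms.

3.46e-14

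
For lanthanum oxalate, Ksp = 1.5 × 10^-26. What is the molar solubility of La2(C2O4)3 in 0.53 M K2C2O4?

s = 1.6e-13 M

La2(C2O4)3(s) ⇌ 2 La^3+(aq) + 3 C2O4^2-(aq)
Ksp = [La^3+]^2[C2O4^2-]^3
Let s = moles of La2(C2O4)3 that dissolve per litre. [La^3+] = 2s, [C2O4^2-] = 0.53 + 3s ≈ 0.53 (Ksp is small, so little additional dissolves).
Ksp ≈ (2s)^2 × (0.53)^3
s = 1.6 × 10^-13 M
Check: 3s = 4.8 × 10^-13 ≪ 0.53, so the approximation is valid.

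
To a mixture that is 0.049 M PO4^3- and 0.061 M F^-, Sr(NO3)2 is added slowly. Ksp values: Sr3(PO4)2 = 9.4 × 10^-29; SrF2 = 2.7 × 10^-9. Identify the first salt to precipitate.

Sr3(PO4)2

Precipitation of each salt starts when its ion product equals its Ksp.
For Sr3(PO4)2: 9.4 × 10^-29 = (0.049)^2 × [Sr^2+]^3  ⇒  [Sr^2+] = 3.4 × 10^-9 M.
For SrF2: 2.7 × 10^-9 = (0.061)^2 × [Sr^2+]  ⇒  [Sr^2+] = 7.3 × 10^-7 M.
The salt with the lower threshold [Sr^2+] precipitates first: Sr3(PO4)2.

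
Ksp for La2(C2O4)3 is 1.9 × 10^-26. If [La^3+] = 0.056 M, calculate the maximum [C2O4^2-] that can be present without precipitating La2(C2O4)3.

[C2O4^2-] ≈ 1.8 × 10^-8 M

La2(C2O4)3(s) <=> 2 La^3+(aq) + 3 C2O4^2-(aq)
Ksp = [La^3+]^2[C2O4^2-]^3
Precipitation begins when Q = Ksp. With [La^3+] = 0.056 M:
1.9 × 10^-26 = (0.056)^2 × [C2O4^2-]^3
[C2O4^2-] = (1.9 × 10^-26 / 3.14 × 10^-3)^(1/3) = 1.8 × 10^-8 M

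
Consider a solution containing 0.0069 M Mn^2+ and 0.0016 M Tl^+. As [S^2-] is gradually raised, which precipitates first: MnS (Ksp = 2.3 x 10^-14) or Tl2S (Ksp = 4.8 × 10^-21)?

Each salt begins to precipitate when Q = Ksp, i.e. when [S^2-] reaches its threshold.
For MnS: 2.3 x 10^-14 = 0.0069 × [S^2-]  ⇒  [S^2-] = 3.3 x 10^-12 M.
For Tl2S: 4.8 × 10^-21 = (0.0016)^2 × [S^2-]  ⇒  [S^2-] = 1.9 × 10^-15 M.
The salt with the lower threshold [S^2-] precipitates first: Tl2S.

Tl2S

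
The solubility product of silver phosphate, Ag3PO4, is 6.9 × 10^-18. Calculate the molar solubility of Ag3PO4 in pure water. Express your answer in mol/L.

2.2 × 10^-5 M

Ag3PO4(s) ⇌ 3 Ag^+(aq) + PO4^3-(aq)
Ksp = [Ag^+]^3[PO4^3-]
If s mol/L of Ag3PO4 dissolves, [Ag^+] = 3s and [PO4^3-] = s.
Ksp = (3s)^3s = 27s^4
s^4 = 6.9 × 10^-18 / 27, so s = 2.2 × 10^-5 M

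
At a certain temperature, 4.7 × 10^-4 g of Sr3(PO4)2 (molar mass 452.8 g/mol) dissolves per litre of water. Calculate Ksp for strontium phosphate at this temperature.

Molar solubility s = (4.7 x 10^-4 g/L) / (452.8 g/mol) = 1.04 × 10^-6 M.
Sr3(PO4)2(s) <=> 3 Sr^2+(aq) + 2 PO4^3-(aq)
If s mol/L of Sr3(PO4)2 dissolves, [Sr^2+] = 3s and [PO4^3-] = 2s.
Ksp = [Sr^2+]^3[PO4^3-]^2
So Ksp = (3s)^3 × (2s)^2 = 108s^5
Ksp = 108 × (1.04 x 10^-6)^5 = 1.3 × 10^-28

Ksp = 1.3 × 10^-28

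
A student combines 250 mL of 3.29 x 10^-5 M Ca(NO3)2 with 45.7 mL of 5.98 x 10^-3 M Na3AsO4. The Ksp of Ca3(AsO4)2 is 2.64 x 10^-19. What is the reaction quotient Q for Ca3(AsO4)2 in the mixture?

Q = 1.84 × 10^-20

Total volume = 250 + 45.7 = 295.7 mL.
[Ca^2+] = 3.29 x 10^-5 × (250/295.7) = 2.782 × 10^-5 M
[AsO4^3-] = 5.98 × 10^-3 × (45.7/295.7) = 9.242 x 10^-4 M
Ca3(AsO4)2(s) ⇌ 3 Ca^2+ + 2 AsO4^3-, so Q = [Ca^2+]^3[AsO4^3-]^2
Q = (2.782 × 10^-5)^3(9.242 x 10^-4)^2 = 1.84 x 10^-20
Q < Ksp, so no precipitate of Ca3(AsO4)2 forms.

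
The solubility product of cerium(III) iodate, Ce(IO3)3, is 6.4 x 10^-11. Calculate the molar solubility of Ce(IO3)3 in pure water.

s = 1.2 x 10^-3 M

Ce(IO3)3(s) ⇌ Ce^3+(aq) + 3 IO3^-(aq)
Ksp = [Ce^3+][IO3^-]^3
Let s = molar solubility. Then [Ce^3+] = s and [IO3^-] = 3s.
Substituting: Ksp = s(3s)^3 = 27s^4
s^4 = 6.4 x 10^-11 / 27, so s = 1.2 × 10^-3 M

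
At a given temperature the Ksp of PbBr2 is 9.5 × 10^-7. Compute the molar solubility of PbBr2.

PbBr2(s) ⇌ Pb^2+(aq) + 2 Br^-(aq)
Ksp = [Pb^2+][Br^-]^2
Let s = molar solubility. Then [Pb^2+] = s and [Br^-] = 2s.
Ksp = s(2s)^2 = 4s^3
s = (9.5 × 10^-7 / 4)^(1/3) = 6.2 x 10^-3 M

s = 6.2 × 10^-3 M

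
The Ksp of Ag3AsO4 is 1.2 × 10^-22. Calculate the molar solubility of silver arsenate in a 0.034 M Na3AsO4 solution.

s ≈ 5.1e-8 M

Ag3AsO4(s) <=> 3 Ag^+ + AsO4^3-
Ksp = [Ag^+]^3[AsO4^3-]
Let s be the molar solubility in this solution. [Ag^+] = 3s, [AsO4^3-] = 0.034 + s ≈ 0.034 (since AsO4^3- from Na3AsO4 dominates).
Ksp ≈ (3s)^3 × 0.034
s = 5.1 × 10^-8 M
Check: s = 5.1 x 10^-8 ≪ 0.034, so the approximation is valid.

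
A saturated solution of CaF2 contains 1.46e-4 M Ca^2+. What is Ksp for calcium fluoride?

CaF2(s) ⇌ Ca^2+(aq) + 2 F^-(aq)
Stoichiometry gives [F^-] = (2/1)[Ca^2+] = 2.920 × 10^-4 M.
Ksp = [Ca^2+][F^-]^2
Ksp = 1.46 × 10^-4 × (2.920 x 10^-4)^2 = 1.24 × 10^-11

Ksp = 1.24 × 10^-11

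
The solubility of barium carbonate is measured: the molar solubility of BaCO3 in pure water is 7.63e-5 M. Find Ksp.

5.82e-9

BaCO3(s) ⇌ Ba^2+ + CO3^2-
For each mole of BaCO3 that dissolves: [Ba^2+] = s, [CO3^2-] = s.
Ksp = [Ba^2+][CO3^2-]
Ksp = s × s = s^2
With s = 7.63 x 10^-5: Ksp = 5.82 × 10^-9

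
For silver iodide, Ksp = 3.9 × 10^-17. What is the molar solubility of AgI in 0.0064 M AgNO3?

6.1e-15 M

AgI(s) <=> Ag^+ + I^-
Ksp = [Ag^+][I^-]
If s mol/L dissolves here, [Ag^+] = 0.0064 + s ≈ 0.0064, [I^-] = s (Ksp is small, so little additional dissolves).
Ksp ≈ 0.0064 × s
s = 6.1 × 10^-15 M
Check: s = 6.1 x 10^-15 ≪ 0.0064, so the approximation is valid.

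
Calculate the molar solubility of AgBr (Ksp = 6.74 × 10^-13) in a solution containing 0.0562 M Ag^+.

AgBr(s) <=> Ag^+ + Br^-
Ksp = [Ag^+][Br^-]
If s mol/L dissolves here, [Ag^+] = 0.0562 + s ≈ 0.0562, [Br^-] = s (since the Ag^+ already present dominates).
Ksp ≈ 0.0562 × s
s = 1.20 × 10^-11 M
Check: s = 1.2 × 10^-11 ≪ 0.0562, so the approximation is valid.

s ≈ 1.20 × 10^-11 M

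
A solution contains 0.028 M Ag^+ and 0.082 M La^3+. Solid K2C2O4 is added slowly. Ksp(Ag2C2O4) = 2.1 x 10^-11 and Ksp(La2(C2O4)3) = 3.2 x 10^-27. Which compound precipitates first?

La2(C2O4)3

Precipitation of each salt starts when its ion product equals its Ksp.
For Ag2C2O4: 2.1 x 10^-11 = (0.028)^2 × [C2O4^2-]  ⇒  [C2O4^2-] = 2.7 × 10^-8 M.
For La2(C2O4)3: 3.2 x 10^-27 = (0.082)^2 × [C2O4^2-]^3  ⇒  [C2O4^2-] = 7.8 × 10^-9 M.
The salt with the lower threshold [C2O4^2-] precipitates first: La2(C2O4)3.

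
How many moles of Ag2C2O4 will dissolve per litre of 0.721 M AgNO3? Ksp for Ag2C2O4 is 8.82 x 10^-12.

Ag2C2O4(s) ⇌ 2 Ag^+ + C2O4^2-
Ksp = [Ag^+]^2[C2O4^2-]
If s mol/L dissolves here, [Ag^+] = 0.721 + 2s ≈ 0.721, [C2O4^2-] = s (since Ag^+ from AgNO3 dominates).
Ksp ≈ (0.721)^2 × s
s = 1.70 x 10^-11 M
Check: 2s = 3.4 x 10^-11 ≪ 0.721, so the approximation is valid.

1.70 × 10^-11 M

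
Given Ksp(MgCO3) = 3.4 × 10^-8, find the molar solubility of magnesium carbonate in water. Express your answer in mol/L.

s ≈ 1.8 × 10^-4 M

MgCO3(s) ⇌ Mg^2+ + CO3^2-
Ksp = [Mg^2+][CO3^2-]
If s mol/L of MgCO3 dissolves, [Mg^2+] = s and [CO3^2-] = s.
Ksp = s^2
s = √(3.4 × 10^-8) = 1.8 x 10^-4 M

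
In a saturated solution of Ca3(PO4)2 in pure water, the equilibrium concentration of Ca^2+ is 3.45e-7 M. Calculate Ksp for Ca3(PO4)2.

2.17e-33

Ca3(PO4)2(s) ⇌ 3 Ca^2+ + 2 PO4^3-
Stoichiometry gives [PO4^3-] = (2/3)[Ca^2+] = 2.300 × 10^-7 M.
Ksp = [Ca^2+]^3[PO4^3-]^2
Ksp = (3.45 × 10^-7)^3 × (2.300 x 10^-7)^2 = 2.17 × 10^-33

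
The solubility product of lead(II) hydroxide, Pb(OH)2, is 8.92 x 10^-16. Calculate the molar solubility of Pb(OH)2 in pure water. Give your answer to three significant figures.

Pb(OH)2(s) ⇌ Pb^2+ + 2 OH^-
Ksp = [Pb^2+][OH^-]^2
For each mole of Pb(OH)2 that dissolves: [Pb^2+] = s, [OH^-] = 2s.
So Ksp = s × (2s)^2 = 4s^3
s^3 = 8.92 x 10^-16 / 4, so s = 6.06 x 10^-6 M

s ≈ 6.06 x 10^-6 M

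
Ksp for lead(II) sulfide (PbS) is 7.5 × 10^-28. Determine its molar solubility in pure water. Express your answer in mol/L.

s = 2.7 × 10^-14 M

PbS(s) ⇌ Pb^2+(aq) + S^2-(aq)
Ksp = [Pb^2+][S^2-]
Let s = molar solubility. Then [Pb^2+] = s and [S^2-] = s.
Ksp = s^2
s = (7.5 × 10^-28)^(1/2) = 2.7 × 10^-14 M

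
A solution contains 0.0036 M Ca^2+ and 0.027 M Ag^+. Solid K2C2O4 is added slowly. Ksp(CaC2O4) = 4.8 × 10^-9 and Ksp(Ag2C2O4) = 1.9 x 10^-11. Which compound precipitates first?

Each salt begins to precipitate when Q = Ksp, i.e. when [C2O4^2-] reaches its threshold.
For CaC2O4: 4.8 × 10^-9 = 0.0036 × [C2O4^2-]  ⇒  [C2O4^2-] = 1.3 × 10^-6 M.
For Ag2C2O4: 1.9 x 10^-11 = (0.027)^2 × [C2O4^2-]  ⇒  [C2O4^2-] = 2.6 × 10^-8 M.
The salt with the lower threshold [C2O4^2-] precipitates first: Ag2C2O4.

Ag2C2O4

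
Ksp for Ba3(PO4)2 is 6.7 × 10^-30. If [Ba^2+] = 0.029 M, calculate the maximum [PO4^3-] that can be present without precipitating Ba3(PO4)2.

Ba3(PO4)2(s) ⇌ 3 Ba^2+(aq) + 2 PO4^3-(aq)
Ksp = [Ba^2+]^3[PO4^3-]^2
Precipitation begins when Q = Ksp. With [Ba^2+] = 0.029 M:
6.7 × 10^-30 = (0.029)^3 × [PO4^3-]^2
[PO4^3-] = (6.7 × 10^-30 / 2.44 × 10^-5)^(1/2) = 5.2 × 10^-13 M

[PO4^3-] = 5.2e-13 M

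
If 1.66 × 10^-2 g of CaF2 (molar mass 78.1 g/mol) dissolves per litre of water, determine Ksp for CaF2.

Molar solubility s = (1.66 × 10^-2 g/L) / (78.1 g/mol) = 2.125 × 10^-4 M.
CaF2(s) ⇌ Ca^2+ + 2 F^-
For each mole of CaF2 that dissolves: [Ca^2+] = s, [F^-] = 2s.
Ksp = [Ca^2+][F^-]^2
Ksp = s(2s)^2 = 4s^3
Ksp = 4 × (2.125 × 10^-4)^3 = 3.84 × 10^-11

Ksp ≈ 3.84 × 10^-11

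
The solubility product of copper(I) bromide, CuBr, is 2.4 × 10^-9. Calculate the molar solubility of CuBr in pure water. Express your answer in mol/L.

CuBr(s) ⇌ Cu^+(aq) + Br^-(aq)
Ksp = [Cu^+][Br^-]
For each mole of CuBr that dissolves: [Cu^+] = s, [Br^-] = s.
Ksp = s^2
s = √(2.4 × 10^-9) = 4.9 × 10^-5 M

s ≈ 4.9 × 10^-5 M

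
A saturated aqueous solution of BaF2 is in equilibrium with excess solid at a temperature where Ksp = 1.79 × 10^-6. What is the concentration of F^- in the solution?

BaF2(s) ⇌ Ba^2+(aq) + 2 F^-(aq)
Ksp = [Ba^2+][F^-]^2
For each mole of BaF2 that dissolves: [Ba^2+] = s, [F^-] = 2s.
Ksp = s(2s)^2 = 4s^3
s^3 = 1.79 × 10^-6 / 4, so s = 7.649 x 10^-3 M
[F^-] = 2s = 1.53 × 10^-2 M

1.53 x 10^-2 M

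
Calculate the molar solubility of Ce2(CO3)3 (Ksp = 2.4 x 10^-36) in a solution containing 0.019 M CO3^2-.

3.0 × 10^-16 M

Ce2(CO3)3(s) <=> 2 Ce^3+ + 3 CO3^2-
Ksp = [Ce^3+]^2[CO3^2-]^3
Let s be the molar solubility in this solution. [Ce^3+] = 2s, [CO3^2-] = 0.019 + 3s ≈ 0.019 (common-ion effect: CO3^2- is already 0.019 M).
Ksp ≈ (2s)^2 × (0.019)^3
s = 3.0 x 10^-16 M
Check: 3s = 8.9 × 10^-16 ≪ 0.019, so the approximation is valid.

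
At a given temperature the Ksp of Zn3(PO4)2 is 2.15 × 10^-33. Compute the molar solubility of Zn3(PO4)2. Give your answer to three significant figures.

1.15e-7 M

Zn3(PO4)2(s) <=> 3 Zn^2+(aq) + 2 PO4^3-(aq)
Ksp = [Zn^2+]^3[PO4^3-]^2
With molar solubility s: [Zn^2+] = 3s, [PO4^3-] = 2s.
Ksp = (3s)^3(2s)^2 = 108s^5
s = (2.15 × 10^-33 / 108)^(1/5) = 1.15 × 10^-7 M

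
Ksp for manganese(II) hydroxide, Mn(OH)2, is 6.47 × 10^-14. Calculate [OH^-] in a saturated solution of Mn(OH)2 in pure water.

[OH^-] = 5.06 × 10^-5 M

Mn(OH)2(s) <=> Mn^2+(aq) + 2 OH^-(aq)
Ksp = [Mn^2+][OH^-]^2
With molar solubility s: [Mn^2+] = s, [OH^-] = 2s.
So Ksp = s × (2s)^2 = 4s^3
Solving, s = (6.47 × 10^-14/4)^(1/3) = 2.529 × 10^-5 M
[OH^-] = 2s = 5.06 × 10^-5 M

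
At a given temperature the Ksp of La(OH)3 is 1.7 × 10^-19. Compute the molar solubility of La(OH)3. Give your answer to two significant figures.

La(OH)3(s) ⇌ La^3+ + 3 OH^-
Ksp = [La^3+][OH^-]^3
For each mole of La(OH)3 that dissolves: [La^3+] = s, [OH^-] = 3s.
Ksp = s(3s)^3 = 27s^4
s = (1.7 × 10^-19 / 27)^(1/4) = 8.9 × 10^-6 M

s = 8.9 x 10^-6 M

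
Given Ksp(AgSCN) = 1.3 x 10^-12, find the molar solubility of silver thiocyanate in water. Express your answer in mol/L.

AgSCN(s) ⇌ Ag^+(aq) + SCN^-(aq)
Ksp = [Ag^+][SCN^-]
Let s = molar solubility. Then [Ag^+] = s and [SCN^-] = s.
Ksp = (s)(s) = s^2
s = (1.3 x 10^-12)^(1/2) = 1.1 x 10^-6 M

1.1 x 10^-6 M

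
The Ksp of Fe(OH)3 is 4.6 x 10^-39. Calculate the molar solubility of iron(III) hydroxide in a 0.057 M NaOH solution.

Fe(OH)3(s) <=> Fe^3+ + 3 OH^-
Ksp = [Fe^3+][OH^-]^3
Let s be the molar solubility in this solution. [Fe^3+] = s, [OH^-] = 0.057 + 3s ≈ 0.057 (Ksp is small, so little additional dissolves).
Ksp ≈ s × (0.057)^3
s = 2.5 x 10^-35 M
Check: 3s = 7.5 x 10^-35 ≪ 0.057, so the approximation is valid.

s = 2.5e-35 M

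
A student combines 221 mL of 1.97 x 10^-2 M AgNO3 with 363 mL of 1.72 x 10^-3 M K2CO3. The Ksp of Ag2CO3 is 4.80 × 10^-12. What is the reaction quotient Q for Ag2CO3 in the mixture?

5.94 × 10^-8

Total volume = 221 + 363 = 584 mL.
[Ag^+] = 1.97 × 10^-2 × (221/584) = 7.455 × 10^-3 M
[CO3^2-] = 1.72 × 10^-3 × (363/584) = 1.069 × 10^-3 M
Ag2CO3(s) ⇌ 2 Ag^+ + CO3^2-, so Q = [Ag^+]^2[CO3^2-]
Q = (7.455 x 10^-3)^2(1.069 x 10^-3) = 5.94 × 10^-8
Q > Ksp, so Ag2CO3 will precipitate.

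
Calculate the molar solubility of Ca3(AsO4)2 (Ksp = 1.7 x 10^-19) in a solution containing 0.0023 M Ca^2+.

s ≈ 1.9 × 10^-6 M

Ca3(AsO4)2(s) ⇌ 3 Ca^2+ + 2 AsO4^3-
Ksp = [Ca^2+]^3[AsO4^3-]^2
Let s be the molar solubility in this solution. [Ca^2+] = 0.0023 + 3s ≈ 0.0023, [AsO4^3-] = 2s (common-ion effect: Ca^2+ is already 0.0023 M).
Ksp ≈ (0.0023)^3 × (2s)^2
s = 1.9 × 10^-6 M
Check: 3s = 5.6 × 10^-6 ≪ 0.0023, so the approximation is valid.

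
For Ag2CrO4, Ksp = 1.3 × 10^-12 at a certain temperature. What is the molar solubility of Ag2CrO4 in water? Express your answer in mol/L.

Ag2CrO4(s) ⇌ 2 Ag^+ + CrO4^2-
Ksp = [Ag^+]^2[CrO4^2-]
With molar solubility s: [Ag^+] = 2s, [CrO4^2-] = s.
Substituting: Ksp = (2s)^2s = 4s^3
Solving, s = (1.3 × 10^-12/4)^(1/3) = 6.9 x 10^-5 M

s = 6.9 × 10^-5 M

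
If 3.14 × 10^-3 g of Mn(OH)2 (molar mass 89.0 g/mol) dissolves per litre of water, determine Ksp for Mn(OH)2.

Molar solubility s = (3.14 × 10^-3 g/L) / (89.0 g/mol) = 3.528 × 10^-5 M.
Mn(OH)2(s) ⇌ Mn^2+(aq) + 2 OH^-(aq)
For each mole of Mn(OH)2 that dissolves: [Mn^2+] = s, [OH^-] = 2s.
Ksp = [Mn^2+][OH^-]^2
Ksp = s(2s)^2 = 4s^3
Ksp = 4 × (3.528 × 10^-5)^3 = 1.76 x 10^-13

Ksp = 1.76 × 10^-13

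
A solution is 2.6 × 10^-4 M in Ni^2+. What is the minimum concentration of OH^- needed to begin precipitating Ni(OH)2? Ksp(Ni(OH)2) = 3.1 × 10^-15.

Ni(OH)2(s) <=> Ni^2+ + 2 OH^-
Ksp = [Ni^2+][OH^-]^2
Precipitation begins when Q = Ksp. With [Ni^2+] = 2.6 × 10^-4 M:
3.1 × 10^-15 = (2.6 × 10^-4) × [OH^-]^2
[OH^-] = (3.1 × 10^-15 / 2.6 × 10^-4)^(1/2) = 3.5 × 10^-6 M

3.5 × 10^-6 M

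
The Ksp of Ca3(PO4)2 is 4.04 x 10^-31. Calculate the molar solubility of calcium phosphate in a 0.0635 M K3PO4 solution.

Ca3(PO4)2(s) <=> 3 Ca^2+(aq) + 2 PO4^3-(aq)
Ksp = [Ca^2+]^3[PO4^3-]^2
Let s be the molar solubility in this solution. [Ca^2+] = 3s, [PO4^3-] = 0.0635 + 2s ≈ 0.0635 (common-ion effect: PO4^3- is already 0.0635 M).
Ksp ≈ (3s)^3 × (0.0635)^2
s = 1.55 x 10^-10 M
Check: 2s = 3.1 x 10^-10 ≪ 0.0635, so the approximation is valid.

s = 1.55 x 10^-10 M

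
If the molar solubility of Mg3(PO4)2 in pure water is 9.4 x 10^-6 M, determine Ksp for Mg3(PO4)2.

Mg3(PO4)2(s) ⇌ 3 Mg^2+(aq) + 2 PO4^3-(aq)
With molar solubility s: [Mg^2+] = 3s, [PO4^3-] = 2s.
Ksp = [Mg^2+]^3[PO4^3-]^2
Ksp = (3s)^3(2s)^2 = 108s^5
With s = 9.4 × 10^-6: Ksp = 7.9 × 10^-24

Ksp = 7.9 x 10^-24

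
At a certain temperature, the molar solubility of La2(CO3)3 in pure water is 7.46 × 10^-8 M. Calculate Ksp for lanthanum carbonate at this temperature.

2.50e-34

La2(CO3)3(s) ⇌ 2 La^3+ + 3 CO3^2-
Let s = molar solubility. Then [La^3+] = 2s and [CO3^2-] = 3s.
Ksp = [La^3+]^2[CO3^2-]^3
Ksp = (2s)^2(3s)^3 = 108s^5
Ksp = 108 × (7.46 x 10^-8)^5 = 2.50 × 10^-34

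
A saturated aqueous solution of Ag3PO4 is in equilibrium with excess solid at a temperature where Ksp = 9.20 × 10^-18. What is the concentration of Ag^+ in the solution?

[Ag^+] = 7.25 x 10^-5 M

Ag3PO4(s) <=> 3 Ag^+ + PO4^3-
Ksp = [Ag^+]^3[PO4^3-]
With molar solubility s: [Ag^+] = 3s, [PO4^3-] = s.
Substituting: Ksp = (3s)^3s = 27s^4
s = (9.20 × 10^-18 / 27)^(1/4) = 2.416 × 10^-5 M
[Ag^+] = 3s = 7.25 × 10^-5 M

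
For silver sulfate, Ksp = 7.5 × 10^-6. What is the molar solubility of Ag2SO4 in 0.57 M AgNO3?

s ≈ 2.3 × 10^-5 M

Ag2SO4(s) ⇌ 2 Ag^+(aq) + SO4^2-(aq)
Ksp = [Ag^+]^2[SO4^2-]
Let s be the molar solubility in this solution. [Ag^+] = 0.57 + 2s ≈ 0.57, [SO4^2-] = s (Ksp is small, so little additional dissolves).
Ksp ≈ (0.57)^2 × s
s = 2.3 × 10^-5 M
Check: 2s = 4.6 x 10^-5 ≪ 0.57, so the approximation is valid.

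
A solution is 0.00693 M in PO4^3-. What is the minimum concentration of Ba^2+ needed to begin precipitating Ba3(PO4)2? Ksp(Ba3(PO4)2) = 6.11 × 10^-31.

[Ba^2+] = 2.33 × 10^-9 M

Ba3(PO4)2(s) ⇌ 3 Ba^2+ + 2 PO4^3-
Ksp = [Ba^2+]^3[PO4^3-]^2
Precipitation begins when Q = Ksp. With [PO4^3-] = 0.00693 M:
6.11 × 10^-31 = (0.00693)^2 × [Ba^2+]^3
[Ba^2+] = (6.11 × 10^-31 / 4.802 × 10^-5)^(1/3) = 2.33 × 10^-9 M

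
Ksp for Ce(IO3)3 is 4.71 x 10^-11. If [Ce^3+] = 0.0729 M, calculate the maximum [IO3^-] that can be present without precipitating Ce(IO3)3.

Ce(IO3)3(s) ⇌ Ce^3+(aq) + 3 IO3^-(aq)
Ksp = [Ce^3+][IO3^-]^3
Precipitation begins when Q = Ksp. With [Ce^3+] = 0.0729 M:
4.71 x 10^-11 = (0.0729) × [IO3^-]^3
[IO3^-] = (4.71 x 10^-11 / 7.29 x 10^-2)^(1/3) = 8.64 × 10^-4 M

[IO3^-] ≈ 8.64 × 10^-4 M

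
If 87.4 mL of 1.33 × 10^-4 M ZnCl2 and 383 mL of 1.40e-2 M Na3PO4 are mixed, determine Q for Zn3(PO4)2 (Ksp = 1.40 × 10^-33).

Total volume = 87.4 + 383 = 470.4 mL.
[Zn^2+] = 1.33 × 10^-4 × (87.4/470.4) = 2.471 × 10^-5 M
[PO4^3-] = 1.40 × 10^-2 × (383/470.4) = 1.140 x 10^-2 M
Zn3(PO4)2(s) <=> 3 Zn^2+(aq) + 2 PO4^3-(aq), so Q = [Zn^2+]^3[PO4^3-]^2
Q = (2.471 × 10^-5)^3(1.140 × 10^-2)^2 = 1.96 x 10^-18
Q > Ksp, so Zn3(PO4)2 will precipitate.

Q ≈ 1.96e-18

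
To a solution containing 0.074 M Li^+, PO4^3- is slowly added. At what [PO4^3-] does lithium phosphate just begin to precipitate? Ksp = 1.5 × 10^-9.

[PO4^3-] ≈ 3.7e-6 M

Li3PO4(s) <=> 3 Li^+(aq) + PO4^3-(aq)
Ksp = [Li^+]^3[PO4^3-]
Precipitation begins when Q = Ksp. With [Li^+] = 0.074 M:
1.5 × 10^-9 = (0.074)^3 × [PO4^3-]
[PO4^3-] = (1.5 × 10^-9 / 4.05 × 10^-4) = 3.7 × 10^-6 M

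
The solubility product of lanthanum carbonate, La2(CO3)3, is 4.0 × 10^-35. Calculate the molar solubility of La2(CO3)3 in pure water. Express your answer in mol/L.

La2(CO3)3(s) ⇌ 2 La^3+ + 3 CO3^2-
Ksp = [La^3+]^2[CO3^2-]^3
With molar solubility s: [La^3+] = 2s, [CO3^2-] = 3s.
Ksp = (2s)^2(3s)^3 = 108s^5
s = (4.0 × 10^-35 / 108)^(1/5) = 5.2 × 10^-8 M

5.2 x 10^-8 M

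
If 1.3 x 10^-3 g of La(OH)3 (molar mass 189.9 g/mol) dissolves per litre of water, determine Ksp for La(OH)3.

Molar solubility s = (1.3 × 10^-3 g/L) / (189.9 g/mol) = 6.85 x 10^-6 M.
La(OH)3(s) ⇌ La^3+ + 3 OH^-
If s mol/L of La(OH)3 dissolves, [La^3+] = s and [OH^-] = 3s.
Ksp = [La^3+][OH^-]^3
Substituting: Ksp = s(3s)^3 = 27s^4
Ksp = 27 × (6.85 × 10^-6)^4 = 5.9 × 10^-20

Ksp = 5.9e-20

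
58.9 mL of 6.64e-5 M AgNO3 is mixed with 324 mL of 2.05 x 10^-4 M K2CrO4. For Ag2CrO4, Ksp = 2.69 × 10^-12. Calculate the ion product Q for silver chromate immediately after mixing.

Total volume = 58.9 + 324 = 382.9 mL.
[Ag^+] = 6.64 × 10^-5 × (58.9/382.9) = 1.021 x 10^-5 M
[CrO4^2-] = 2.05 × 10^-4 × (324/382.9) = 1.735 × 10^-4 M
Ag2CrO4(s) ⇌ 2 Ag^+ + CrO4^2-, so Q = [Ag^+]^2[CrO4^2-]
Q = (1.021 × 10^-5)^2(1.735 × 10^-4) = 1.81 × 10^-14
Q < Ksp, so no precipitate of Ag2CrO4 forms.

1.81 × 10^-14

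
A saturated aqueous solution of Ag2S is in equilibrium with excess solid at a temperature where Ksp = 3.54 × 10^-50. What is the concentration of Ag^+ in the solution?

Ag2S(s) ⇌ 2 Ag^+(aq) + S^2-(aq)
Ksp = [Ag^+]^2[S^2-]
If s mol/L of Ag2S dissolves, [Ag^+] = 2s and [S^2-] = s.
Ksp = (2s)^2s = 4s^3
s = (3.54 × 10^-50 / 4)^(1/3) = 2.068 x 10^-17 M
[Ag^+] = 2s = 4.14 x 10^-17 M

4.14 × 10^-17 M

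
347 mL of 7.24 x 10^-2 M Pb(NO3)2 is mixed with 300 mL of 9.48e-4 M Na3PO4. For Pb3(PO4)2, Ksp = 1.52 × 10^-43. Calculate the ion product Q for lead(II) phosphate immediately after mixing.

Total volume = 347 + 300 = 647 mL.
[Pb^2+] = 7.24 × 10^-2 × (347/647) = 3.883 × 10^-2 M
[PO4^3-] = 9.48 × 10^-4 × (300/647) = 4.396 × 10^-4 M
Pb3(PO4)2(s) <=> 3 Pb^2+(aq) + 2 PO4^3-(aq), so Q = [Pb^2+]^3[PO4^3-]^2
Q = (3.883 × 10^-2)^3(4.396 x 10^-4)^2 = 1.13 x 10^-11
Q > Ksp, so Pb3(PO4)2 will precipitate.

Q = 1.13 x 10^-11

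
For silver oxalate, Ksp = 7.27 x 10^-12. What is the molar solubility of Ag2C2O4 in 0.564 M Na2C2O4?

Ag2C2O4(s) ⇌ 2 Ag^+ + C2O4^2-
Ksp = [Ag^+]^2[C2O4^2-]
If s mol/L dissolves here, [Ag^+] = 2s, [C2O4^2-] = 0.564 + s ≈ 0.564 (Ksp is small, so little additional dissolves).
Ksp ≈ (2s)^2 × 0.564
s = 1.80 × 10^-6 M
Check: s = 1.8 x 10^-6 ≪ 0.564, so the approximation is valid.

s = 1.80 × 10^-6 M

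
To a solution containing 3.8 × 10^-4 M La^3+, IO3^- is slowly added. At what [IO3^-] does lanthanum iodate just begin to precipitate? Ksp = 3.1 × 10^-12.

2.0 x 10^-3 M

La(IO3)3(s) ⇌ La^3+(aq) + 3 IO3^-(aq)
Ksp = [La^3+][IO3^-]^3
Precipitation begins when Q = Ksp. With [La^3+] = 3.8 × 10^-4 M:
3.1 × 10^-12 = (3.8 × 10^-4) × [IO3^-]^3
[IO3^-] = (3.1 × 10^-12 / 3.8 × 10^-4)^(1/3) = 2.0 × 10^-3 M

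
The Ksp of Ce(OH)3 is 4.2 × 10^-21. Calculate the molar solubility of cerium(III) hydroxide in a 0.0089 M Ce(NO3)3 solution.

2.6e-7 M

Ce(OH)3(s) <=> Ce^3+(aq) + 3 OH^-(aq)
Ksp = [Ce^3+][OH^-]^3
Let s = moles of Ce(OH)3 that dissolve per litre. [Ce^3+] = 0.0089 + s ≈ 0.0089, [OH^-] = 3s (since Ce^3+ from Ce(NO3)3 dominates).
Ksp ≈ 0.0089 × (3s)^3
s = 2.6 × 10^-7 M
Check: s = 2.6 × 10^-7 ≪ 0.0089, so the approximation is valid.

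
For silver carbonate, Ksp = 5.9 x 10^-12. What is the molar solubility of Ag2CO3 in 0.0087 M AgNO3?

Ag2CO3(s) <=> 2 Ag^+ + CO3^2-
Ksp = [Ag^+]^2[CO3^2-]
If s mol/L dissolves here, [Ag^+] = 0.0087 + 2s ≈ 0.0087, [CO3^2-] = s (common-ion effect: Ag^+ is already 0.0087 M).
Ksp ≈ (0.0087)^2 × s
s = 7.8 × 10^-8 M
Check: 2s = 1.6 × 10^-7 ≪ 0.0087, so the approximation is valid.

s = 7.8 × 10^-8 M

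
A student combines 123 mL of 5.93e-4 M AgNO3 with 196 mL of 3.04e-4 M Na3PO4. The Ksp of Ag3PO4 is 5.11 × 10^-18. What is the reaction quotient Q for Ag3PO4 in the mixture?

Total volume = 123 + 196 = 319 mL.
[Ag^+] = 5.93 x 10^-4 × (123/319) = 2.286 × 10^-4 M
[PO4^3-] = 3.04 × 10^-4 × (196/319) = 1.868 × 10^-4 M
Ag3PO4(s) <=> 3 Ag^+ + PO4^3-, so Q = [Ag^+]^3[PO4^3-]
Q = (2.286 × 10^-4)^3(1.868 x 10^-4) = 2.23 x 10^-15
Q > Ksp, so Ag3PO4 will precipitate.

2.23 × 10^-15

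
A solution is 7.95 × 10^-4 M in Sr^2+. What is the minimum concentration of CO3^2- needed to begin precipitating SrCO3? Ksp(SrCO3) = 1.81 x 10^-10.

2.28 x 10^-7 M

SrCO3(s) ⇌ Sr^2+(aq) + CO3^2-(aq)
Ksp = [Sr^2+][CO3^2-]
Precipitation begins when Q = Ksp. With [Sr^2+] = 7.95 × 10^-4 M:
1.81 x 10^-10 = (7.95 × 10^-4) × [CO3^2-]
[CO3^2-] = (1.81 x 10^-10 / 7.95 × 10^-4) = 2.28 × 10^-7 M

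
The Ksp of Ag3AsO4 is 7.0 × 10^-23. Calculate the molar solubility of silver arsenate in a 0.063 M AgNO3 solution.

Ag3AsO4(s) ⇌ 3 Ag^+ + AsO4^3-
Ksp = [Ag^+]^3[AsO4^3-]
Let s = moles of Ag3AsO4 that dissolve per litre. [Ag^+] = 0.063 + 3s ≈ 0.063, [AsO4^3-] = s (Ksp is small, so little additional dissolves).
Ksp ≈ (0.063)^3 × s
s = 2.8 × 10^-19 M
Check: 3s = 8.4 × 10^-19 ≪ 0.063, so the approximation is valid.

2.8 × 10^-19 M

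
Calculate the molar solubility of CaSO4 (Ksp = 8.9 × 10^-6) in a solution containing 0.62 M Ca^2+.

s = 1.4 x 10^-5 M

CaSO4(s) ⇌ Ca^2+(aq) + SO4^2-(aq)
Ksp = [Ca^2+][SO4^2-]
If s mol/L dissolves here, [Ca^2+] = 0.62 + s ≈ 0.62, [SO4^2-] = s (Ksp is small, so little additional dissolves).
Ksp ≈ 0.62 × s
s = 1.4 x 10^-5 M
Check: s = 1.4 × 10^-5 ≪ 0.62, so the approximation is valid.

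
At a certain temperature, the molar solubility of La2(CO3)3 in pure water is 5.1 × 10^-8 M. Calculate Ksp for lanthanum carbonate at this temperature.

La2(CO3)3(s) ⇌ 2 La^3+(aq) + 3 CO3^2-(aq)
If s mol/L of La2(CO3)3 dissolves, [La^3+] = 2s and [CO3^2-] = 3s.
Ksp = [La^3+]^2[CO3^2-]^3
Ksp = (2s)^2(3s)^3 = 108s^5
Ksp = 108 × (5.1 × 10^-8)^5 = 3.7 × 10^-35

3.7 × 10^-35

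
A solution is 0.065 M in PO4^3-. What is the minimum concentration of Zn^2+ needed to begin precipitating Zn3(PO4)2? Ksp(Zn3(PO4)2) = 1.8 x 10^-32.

[Zn^2+] ≈ 1.6 × 10^-10 M

Zn3(PO4)2(s) <=> 3 Zn^2+ + 2 PO4^3-
Ksp = [Zn^2+]^3[PO4^3-]^2
Precipitation begins when Q = Ksp. With [PO4^3-] = 0.065 M:
1.8 x 10^-32 = (0.065)^2 × [Zn^2+]^3
[Zn^2+] = (1.8 x 10^-32 / 4.23 × 10^-3)^(1/3) = 1.6 × 10^-10 M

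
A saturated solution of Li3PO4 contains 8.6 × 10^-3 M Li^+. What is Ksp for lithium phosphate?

Li3PO4(s) <=> 3 Li^+(aq) + PO4^3-(aq)
Stoichiometry gives [PO4^3-] = (1/3)[Li^+] = 2.87 × 10^-3 M.
Ksp = [Li^+]^3[PO4^3-]
Ksp = (8.6 x 10^-3)^3 × 2.87 × 10^-3 = 1.8 x 10^-9

Ksp = 1.8e-9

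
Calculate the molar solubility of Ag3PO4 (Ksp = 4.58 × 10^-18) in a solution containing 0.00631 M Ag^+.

s ≈ 1.82 x 10^-11 M

Ag3PO4(s) ⇌ 3 Ag^+ + PO4^3-
Ksp = [Ag^+]^3[PO4^3-]
If s mol/L dissolves here, [Ag^+] = 0.00631 + 3s ≈ 0.00631, [PO4^3-] = s (common-ion effect: Ag^+ is already 0.00631 M).
Ksp ≈ (0.00631)^3 × s
s = 1.82 × 10^-11 M
Check: 3s = 5.5 × 10^-11 ≪ 0.00631, so the approximation is valid.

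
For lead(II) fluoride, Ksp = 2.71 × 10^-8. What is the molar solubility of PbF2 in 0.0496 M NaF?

1.10 x 10^-5 M

PbF2(s) ⇌ Pb^2+(aq) + 2 F^-(aq)
Ksp = [Pb^2+][F^-]^2
Let s = moles of PbF2 that dissolve per litre. [Pb^2+] = s, [F^-] = 0.0496 + 2s ≈ 0.0496 (since F^- from NaF dominates).
Ksp ≈ s × (0.0496)^2
s = 1.10 × 10^-5 M
Check: 2s = 2.2 × 10^-5 ≪ 0.0496, so the approximation is valid.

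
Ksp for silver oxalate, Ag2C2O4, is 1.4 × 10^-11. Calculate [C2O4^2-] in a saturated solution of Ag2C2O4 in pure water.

[C2O4^2-] ≈ 1.5e-4 M

Ag2C2O4(s) <=> 2 Ag^+ + C2O4^2-
Ksp = [Ag^+]^2[C2O4^2-]
Let s = molar solubility. Then [Ag^+] = 2s and [C2O4^2-] = s.
Ksp = (2s)^2s = 4s^3
s^3 = 1.4 × 10^-11 / 4, so s = 1.52 x 10^-4 M
[C2O4^2-] = s = 1.5 × 10^-4 M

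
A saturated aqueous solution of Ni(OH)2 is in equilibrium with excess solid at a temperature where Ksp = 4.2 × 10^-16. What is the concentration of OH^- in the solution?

Ni(OH)2(s) ⇌ Ni^2+(aq) + 2 OH^-(aq)
Ksp = [Ni^2+][OH^-]^2
With molar solubility s: [Ni^2+] = s, [OH^-] = 2s.
Ksp = s(2s)^2 = 4s^3
Solving, s = (4.2 × 10^-16/4)^(1/3) = 4.72 × 10^-6 M
[OH^-] = 2s = 9.4 × 10^-6 M

9.4e-6 M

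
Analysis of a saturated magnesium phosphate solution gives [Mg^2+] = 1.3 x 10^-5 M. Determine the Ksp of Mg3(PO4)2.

Ksp = 1.7 x 10^-25

Mg3(PO4)2(s) ⇌ 3 Mg^2+ + 2 PO4^3-
Stoichiometry gives [PO4^3-] = (2/3)[Mg^2+] = 8.67 × 10^-6 M.
Ksp = [Mg^2+]^3[PO4^3-]^2
Ksp = (1.3 × 10^-5)^3 × (8.67 x 10^-6)^2 = 1.7 × 10^-25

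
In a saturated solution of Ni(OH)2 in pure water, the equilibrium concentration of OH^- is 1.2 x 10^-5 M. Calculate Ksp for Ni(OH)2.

Ksp ≈ 8.6 × 10^-16

Ni(OH)2(s) ⇌ Ni^2+ + 2 OH^-
Stoichiometry gives [Ni^2+] = (1/2)[OH^-] = 6.00 × 10^-6 M.
Ksp = [Ni^2+][OH^-]^2
Ksp = 6.00 x 10^-6 × (1.2 x 10^-5)^2 = 8.6 × 10^-16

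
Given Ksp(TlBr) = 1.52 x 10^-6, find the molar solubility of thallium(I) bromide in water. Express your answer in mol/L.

TlBr(s) ⇌ Tl^+ + Br^-
Ksp = [Tl^+][Br^-]
For each mole of TlBr that dissolves: [Tl^+] = s, [Br^-] = s.
Ksp = s × s = s^2
s = (1.52 x 10^-6)^(1/2) = 1.23 x 10^-3 M

s ≈ 1.23e-3 M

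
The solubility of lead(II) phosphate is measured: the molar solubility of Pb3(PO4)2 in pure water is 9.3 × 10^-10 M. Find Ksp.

Pb3(PO4)2(s) <=> 3 Pb^2+ + 2 PO4^3-
If s mol/L of Pb3(PO4)2 dissolves, [Pb^2+] = 3s and [PO4^3-] = 2s.
Ksp = [Pb^2+]^3[PO4^3-]^2
Substituting: Ksp = (3s)^3(2s)^2 = 108s^5
With s = 9.3 x 10^-10: Ksp = 7.5 × 10^-44

7.5e-44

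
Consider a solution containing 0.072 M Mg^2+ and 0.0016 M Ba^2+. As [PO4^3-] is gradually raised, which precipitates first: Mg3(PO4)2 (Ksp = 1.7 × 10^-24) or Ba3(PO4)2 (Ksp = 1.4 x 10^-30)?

Ba3(PO4)2

Each salt begins to precipitate when Q = Ksp, i.e. when [PO4^3-] reaches its threshold.
For Mg3(PO4)2: 1.7 × 10^-24 = (0.072)^3 × [PO4^3-]^2  ⇒  [PO4^3-] = 6.7 × 10^-11 M.
For Ba3(PO4)2: 1.4 x 10^-30 = (0.0016)^3 × [PO4^3-]^2  ⇒  [PO4^3-] = 1.8 × 10^-11 M.
The salt with the lower threshold [PO4^3-] precipitates first: Ba3(PO4)2.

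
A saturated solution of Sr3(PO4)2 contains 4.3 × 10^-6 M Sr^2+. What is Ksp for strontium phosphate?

Ksp ≈ 6.5 x 10^-28

Sr3(PO4)2(s) ⇌ 3 Sr^2+ + 2 PO4^3-
Stoichiometry gives [PO4^3-] = (2/3)[Sr^2+] = 2.87 × 10^-6 M.
Ksp = [Sr^2+]^3[PO4^3-]^2
Ksp = (4.3 × 10^-6)^3 × (2.87 × 10^-6)^2 = 6.5 × 10^-28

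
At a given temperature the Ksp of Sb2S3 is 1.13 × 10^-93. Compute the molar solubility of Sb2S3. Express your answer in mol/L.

Sb2S3(s) ⇌ 2 Sb^3+(aq) + 3 S^2-(aq)
Ksp = [Sb^3+]^2[S^2-]^3
With molar solubility s: [Sb^3+] = 2s, [S^2-] = 3s.
Ksp = (2s)^2(3s)^3 = 108s^5
s^5 = 1.13 × 10^-93 / 108, so s = 1.01 × 10^-19 M

s ≈ 1.01 × 10^-19 M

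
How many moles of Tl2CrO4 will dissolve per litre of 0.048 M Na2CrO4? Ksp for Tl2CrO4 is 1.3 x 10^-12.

Tl2CrO4(s) ⇌ 2 Tl^+ + CrO4^2-
Ksp = [Tl^+]^2[CrO4^2-]
Let s = moles of Tl2CrO4 that dissolve per litre. [Tl^+] = 2s, [CrO4^2-] = 0.048 + s ≈ 0.048 (since CrO4^2- from Na2CrO4 dominates).
Ksp ≈ (2s)^2 × 0.048
s = 2.6 × 10^-6 M
Check: s = 2.6 × 10^-6 ≪ 0.048, so the approximation is valid.

2.6e-6 M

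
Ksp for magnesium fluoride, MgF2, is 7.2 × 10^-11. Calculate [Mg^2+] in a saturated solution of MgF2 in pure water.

MgF2(s) ⇌ Mg^2+(aq) + 2 F^-(aq)
Ksp = [Mg^2+][F^-]^2
Let s = molar solubility. Then [Mg^2+] = s and [F^-] = 2s.
Ksp = s(2s)^2 = 4s^3
s = (7.2 × 10^-11 / 4)^(1/3) = 2.62 x 10^-4 M
[Mg^2+] = s = 2.6 × 10^-4 M

2.6 × 10^-4 M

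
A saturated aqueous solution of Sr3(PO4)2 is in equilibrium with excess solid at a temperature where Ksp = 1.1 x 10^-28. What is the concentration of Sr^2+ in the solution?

Sr3(PO4)2(s) <=> 3 Sr^2+ + 2 PO4^3-
Ksp = [Sr^2+]^3[PO4^3-]^2
For each mole of Sr3(PO4)2 that dissolves: [Sr^2+] = 3s, [PO4^3-] = 2s.
Substituting: Ksp = (3s)^3(2s)^2 = 108s^5
s = (1.1 x 10^-28 / 108)^(1/5) = 1.00 x 10^-6 M
[Sr^2+] = 3s = 3.0 × 10^-6 M

3.0 × 10^-6 M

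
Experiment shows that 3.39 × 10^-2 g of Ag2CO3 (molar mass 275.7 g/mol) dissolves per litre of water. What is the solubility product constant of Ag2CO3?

Ksp ≈ 7.44e-12

Molar solubility s = (3.39 × 10^-2 g/L) / (275.7 g/mol) = 1.230 x 10^-4 M.
Ag2CO3(s) <=> 2 Ag^+ + CO3^2-
For each mole of Ag2CO3 that dissolves: [Ag^+] = 2s, [CO3^2-] = s.
Ksp = [Ag^+]^2[CO3^2-]
Substituting: Ksp = (2s)^2s = 4s^3
Ksp = 4 × (1.230 × 10^-4)^3 = 7.44 × 10^-12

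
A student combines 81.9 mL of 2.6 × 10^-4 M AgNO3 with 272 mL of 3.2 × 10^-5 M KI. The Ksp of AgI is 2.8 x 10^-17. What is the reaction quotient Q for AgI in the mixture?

Total volume = 81.9 + 272 = 353.9 mL.
[Ag^+] = 2.6 × 10^-4 × (81.9/353.9) = 6.02 x 10^-5 M
[I^-] = 3.2 × 10^-5 × (272/353.9) = 2.46 x 10^-5 M
AgI(s) ⇌ Ag^+ + I^-, so Q = [Ag^+][I^-]
Q = (6.02 × 10^-5)(2.46 × 10^-5) = 1.5 x 10^-9
Q > Ksp, so AgI will precipitate.

Q ≈ 1.5 × 10^-9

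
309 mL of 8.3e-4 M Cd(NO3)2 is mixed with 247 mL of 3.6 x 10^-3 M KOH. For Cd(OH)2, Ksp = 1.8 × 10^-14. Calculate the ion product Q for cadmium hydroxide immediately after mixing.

Q ≈ 1.2 x 10^-9

Total volume = 309 + 247 = 556 mL.
[Cd^2+] = 8.3 x 10^-4 × (309/556) = 4.61 × 10^-4 M
[OH^-] = 3.6 x 10^-3 × (247/556) = 1.60 x 10^-3 M
Cd(OH)2(s) ⇌ Cd^2+(aq) + 2 OH^-(aq), so Q = [Cd^2+][OH^-]^2
Q = (4.61 × 10^-4)(1.60 x 10^-3)^2 = 1.2 × 10^-9
Q > Ksp, so Cd(OH)2 will precipitate.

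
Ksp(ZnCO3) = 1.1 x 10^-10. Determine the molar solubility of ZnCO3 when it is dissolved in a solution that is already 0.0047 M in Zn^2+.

s = 2.3e-8 M

ZnCO3(s) ⇌ Zn^2+ + CO3^2-
Ksp = [Zn^2+][CO3^2-]
Let s = moles of ZnCO3 that dissolve per litre. [Zn^2+] = 0.0047 + s ≈ 0.0047, [CO3^2-] = s (since the Zn^2+ already present dominates).
Ksp ≈ 0.0047 × s
s = 2.3 × 10^-8 M
Check: s = 2.3 x 10^-8 ≪ 0.0047, so the approximation is valid.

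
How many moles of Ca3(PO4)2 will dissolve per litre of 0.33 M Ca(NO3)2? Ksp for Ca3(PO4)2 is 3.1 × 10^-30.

Ca3(PO4)2(s) <=> 3 Ca^2+ + 2 PO4^3-
Ksp = [Ca^2+]^3[PO4^3-]^2
If s mol/L dissolves here, [Ca^2+] = 0.33 + 3s ≈ 0.33, [PO4^3-] = 2s (Ksp is small, so little additional dissolves).
Ksp ≈ (0.33)^3 × (2s)^2
s = 4.6 x 10^-15 M
Check: 3s = 1.4 × 10^-14 ≪ 0.33, so the approximation is valid.

s ≈ 4.6 × 10^-15 M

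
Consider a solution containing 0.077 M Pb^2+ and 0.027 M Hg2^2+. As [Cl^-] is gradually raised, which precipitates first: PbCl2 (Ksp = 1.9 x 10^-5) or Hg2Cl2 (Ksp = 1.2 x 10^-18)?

Precipitation of each salt starts when its ion product equals its Ksp.
For PbCl2: 1.9 x 10^-5 = 0.077 × [Cl^-]^2  ⇒  [Cl^-] = 1.6 × 10^-2 M.
For Hg2Cl2: 1.2 x 10^-18 = 0.027 × [Cl^-]^2  ⇒  [Cl^-] = 6.7 × 10^-9 M.
The salt with the lower threshold [Cl^-] precipitates first: Hg2Cl2.

Hg2Cl2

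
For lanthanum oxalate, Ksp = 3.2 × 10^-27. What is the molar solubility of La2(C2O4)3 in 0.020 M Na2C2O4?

La2(C2O4)3(s) ⇌ 2 La^3+(aq) + 3 C2O4^2-(aq)
Ksp = [La^3+]^2[C2O4^2-]^3
Let s = moles of La2(C2O4)3 that dissolve per litre. [La^3+] = 2s, [C2O4^2-] = 0.020 + 3s ≈ 0.020 (common-ion effect: C2O4^2- is already 0.020 M).
Ksp ≈ (2s)^2 × (0.020)^3
s = 1.0 × 10^-11 M
Check: 3s = 3.0 × 10^-11 ≪ 0.020, so the approximation is valid.

1.0 × 10^-11 M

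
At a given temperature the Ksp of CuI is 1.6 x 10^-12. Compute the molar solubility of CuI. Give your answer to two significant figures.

CuI(s) <=> Cu^+ + I^-
Ksp = [Cu^+][I^-]
If s mol/L of CuI dissolves, [Cu^+] = s and [I^-] = s.
Ksp = s × s = s^2
s = √(1.6 x 10^-12) = 1.3 x 10^-6 M

1.3 × 10^-6 M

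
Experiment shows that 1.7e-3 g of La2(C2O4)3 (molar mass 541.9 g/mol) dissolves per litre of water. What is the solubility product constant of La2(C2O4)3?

Molar solubility s = (1.7 × 10^-3 g/L) / (541.9 g/mol) = 3.14 x 10^-6 M.
La2(C2O4)3(s) <=> 2 La^3+(aq) + 3 C2O4^2-(aq)
For each mole of La2(C2O4)3 that dissolves: [La^3+] = 2s, [C2O4^2-] = 3s.
Ksp = [La^3+]^2[C2O4^2-]^3
Ksp = (2s)^2(3s)^3 = 108s^5
With s = 3.14 × 10^-6: Ksp = 3.3 × 10^-26

Ksp = 3.3 x 10^-26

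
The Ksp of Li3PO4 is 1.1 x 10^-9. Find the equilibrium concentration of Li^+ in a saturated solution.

[Li^+] = 7.6 × 10^-3 M

Li3PO4(s) <=> 3 Li^+ + PO4^3-
Ksp = [Li^+]^3[PO4^3-]
With molar solubility s: [Li^+] = 3s, [PO4^3-] = s.
Ksp = (3s)^3s = 27s^4
s^4 = 1.1 x 10^-9 / 27, so s = 2.53 x 10^-3 M
[Li^+] = 3s = 7.6 × 10^-3 M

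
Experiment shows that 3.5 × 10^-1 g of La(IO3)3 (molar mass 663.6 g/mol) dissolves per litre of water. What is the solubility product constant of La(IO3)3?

Ksp ≈ 2.1e-12

Molar solubility s = (3.5 x 10^-1 g/L) / (663.6 g/mol) = 5.27 × 10^-4 M.
La(IO3)3(s) ⇌ La^3+(aq) + 3 IO3^-(aq)
Let s = molar solubility. Then [La^3+] = s and [IO3^-] = 3s.
Ksp = [La^3+][IO3^-]^3
Substituting: Ksp = s(3s)^3 = 27s^4
With s = 5.27 × 10^-4: Ksp = 2.1 × 10^-12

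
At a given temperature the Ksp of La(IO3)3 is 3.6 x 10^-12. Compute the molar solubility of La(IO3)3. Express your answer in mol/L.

La(IO3)3(s) ⇌ La^3+ + 3 IO3^-
Ksp = [La^3+][IO3^-]^3
With molar solubility s: [La^3+] = s, [IO3^-] = 3s.
So Ksp = s × (3s)^3 = 27s^4
s = (3.6 x 10^-12 / 27)^(1/4) = 6.0 × 10^-4 M

s ≈ 6.0 × 10^-4 M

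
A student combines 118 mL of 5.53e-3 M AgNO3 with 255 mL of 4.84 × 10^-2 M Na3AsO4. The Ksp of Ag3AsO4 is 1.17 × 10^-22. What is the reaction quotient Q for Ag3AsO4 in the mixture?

Total volume = 118 + 255 = 373 mL.
[Ag^+] = 5.53 × 10^-3 × (118/373) = 1.749 × 10^-3 M
[AsO4^3-] = 4.84 × 10^-2 × (255/373) = 3.309 × 10^-2 M
Ag3AsO4(s) <=> 3 Ag^+ + AsO4^3-, so Q = [Ag^+]^3[AsO4^3-]
Q = (1.749 × 10^-3)^3(3.309 x 10^-2) = 1.77 x 10^-10
Q > Ksp, so Ag3AsO4 will precipitate.

1.77e-10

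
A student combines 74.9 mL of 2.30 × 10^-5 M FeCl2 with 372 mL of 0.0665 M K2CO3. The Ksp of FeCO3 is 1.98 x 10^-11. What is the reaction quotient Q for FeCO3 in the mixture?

Total volume = 74.9 + 372 = 446.9 mL.
[Fe^2+] = 2.30 × 10^-5 × (74.9/446.9) = 3.855 × 10^-6 M
[CO3^2-] = 6.65 x 10^-2 × (372/446.9) = 5.535 × 10^-2 M
FeCO3(s) <=> Fe^2+(aq) + CO3^2-(aq), so Q = [Fe^2+][CO3^2-]
Q = (3.855 x 10^-6)(5.535 x 10^-2) = 2.13 × 10^-7
Q > Ksp, so FeCO3 will precipitate.

Q = 2.13 × 10^-7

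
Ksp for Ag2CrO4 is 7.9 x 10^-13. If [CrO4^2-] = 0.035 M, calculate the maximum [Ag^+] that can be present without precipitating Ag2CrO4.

Ag2CrO4(s) ⇌ 2 Ag^+ + CrO4^2-
Ksp = [Ag^+]^2[CrO4^2-]
Precipitation begins when Q = Ksp. With [CrO4^2-] = 0.035 M:
7.9 x 10^-13 = (0.035) × [Ag^+]^2
[Ag^+] = (7.9 x 10^-13 / 3.5 × 10^-2)^(1/2) = 4.8 × 10^-6 M

[Ag^+] = 4.8 × 10^-6 M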